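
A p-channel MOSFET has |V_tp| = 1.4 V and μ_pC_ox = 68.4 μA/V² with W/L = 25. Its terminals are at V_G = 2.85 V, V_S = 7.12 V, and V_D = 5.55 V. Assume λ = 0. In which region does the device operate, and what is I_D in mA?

V_SG = V_S − V_G = 7.12 − 2.85 = 4.27 V; V_SD = V_S − V_D = 7.12 − 5.55 = 1.57 V.
k_p = μ_pC_ox · (W/L) = 1.71 mA/V².
V_ov = V_SG − |V_tp| = 4.27 − 1.4 = 2.87 V.
Since V_SD = 1.57 V < V_ov = 2.87 V, the device is in the triode region.
I_D = k_p [V_ov · V_SD − ½ V_SD²] = 1.71 × [2.87 × 1.57 − 0.5 × 1.57²] = 5.6 mA.

Triode; I_D = 5.60 mA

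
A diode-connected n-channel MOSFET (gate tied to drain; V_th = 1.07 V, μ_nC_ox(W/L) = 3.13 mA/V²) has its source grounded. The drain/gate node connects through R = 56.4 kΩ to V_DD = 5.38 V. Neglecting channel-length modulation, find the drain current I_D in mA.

I_D = 0.0726 mA

With gate tied to drain, V_GS = V_DS ≥ V_GS − V_th, so the device is in saturation.
KCL at the drain: ½ k_n (V_GS − V_th)² = (V_DD − V_GS)/R.
Let x = V_GS − 1.07. Then 88.3 x² + x − 4.31 = 0, giving x = 0.215 V (positive root), so V_GS = 1.29 V.
I_D = (V_DD − V_GS)/R = (5.38 − 1.29) / 56.4 = 0.0726 mA.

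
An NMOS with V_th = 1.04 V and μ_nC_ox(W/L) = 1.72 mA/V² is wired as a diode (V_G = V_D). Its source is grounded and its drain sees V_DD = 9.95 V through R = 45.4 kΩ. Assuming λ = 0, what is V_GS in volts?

V_GS = 1.51 V

With gate tied to drain, V_GS = V_DS ≥ V_GS − V_th, so the device is in saturation.
KCL at the drain: ½ k_n (V_GS − V_th)² = (V_DD − V_GS)/R.
Let x = V_GS − 1.04. Then 39 x² + x − 8.91 = 0, giving x = 0.465 V (positive root), so V_GS = 1.51 V.
I_D = (V_DD − V_GS)/R = (9.95 − 1.51) / 45.4 = 0.186 mA.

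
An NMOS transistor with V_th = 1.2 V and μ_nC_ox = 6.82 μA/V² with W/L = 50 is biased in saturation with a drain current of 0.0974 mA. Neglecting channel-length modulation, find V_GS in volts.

k_n = μ_nC_ox · (W/L) = 0.341 mA/V².
In saturation I_D = ½ k_n (V_GS − V_th)², so V_GS − V_th = √(2 I_D / k_n) = √(2 × 0.0974 / 0.341) = 0.756 V.
V_GS = 1.2 + 0.756 = 1.96 V.

V_GS = 1.96 V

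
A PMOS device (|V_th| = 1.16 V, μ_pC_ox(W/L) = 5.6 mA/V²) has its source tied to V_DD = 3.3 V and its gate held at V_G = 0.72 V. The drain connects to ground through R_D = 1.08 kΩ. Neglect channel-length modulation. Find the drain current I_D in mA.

V_SG = V_DD − V_G = 3.3 − 0.72 = 2.58 V, so V_ov = 2.58 − 1.16 = 1.42 V.
Assume saturation: I_D = ½ k_p V_ov² = 0.5 × 5.6 × 1.42² = 5.65 mA, giving V_SD = V_DD − I_D R_D = 3.3 − 5.65 × 1.08 = -2.8 V.
But -2.8 V < V_ov = 1.42 V, so the device is actually in triode.
In triode I_D = k_p[V_ov V_SD − ½ V_SD²] and I_D = (V_DD − V_SD)/R_D. Equating: 3.02 V_SD² − 9.588 V_SD + 3.3 = 0, giving V_SD = 0.393 V (the root below V_ov).
I_D = (3.3 − 0.393) / 1.08 = 2.69 mA.

I_D = 2.69 mA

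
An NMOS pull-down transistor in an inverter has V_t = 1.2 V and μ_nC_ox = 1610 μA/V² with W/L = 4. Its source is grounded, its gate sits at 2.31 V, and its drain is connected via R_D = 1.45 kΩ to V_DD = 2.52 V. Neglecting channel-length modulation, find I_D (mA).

V_GS = V_G = 2.31 V, so V_ov = 2.31 − 1.2 = 1.11 V.
k_n = μ_nC_ox · (W/L) = 6.44 mA/V².
Assume saturation: I_D = ½ k_n V_ov² = 0.5 × 6.44 × 1.11² = 3.97 mA, giving V_DS = V_DD − I_D R_D = 2.52 − 3.97 × 1.45 = -3.23 V.
But -3.23 V < V_ov = 1.11 V, so the device is actually in triode.
In triode I_D = k_n[V_ov V_DS − ½ V_DS²] and I_D = (V_DD − V_DS)/R_D. Equating: 4.67 V_DS² − 11.37 V_DS + 2.52 = 0, giving V_DS = 0.247 V (the root below V_ov).
I_D = (2.52 − 0.247) / 1.45 = 1.57 mA.

I_D = 1.57 mA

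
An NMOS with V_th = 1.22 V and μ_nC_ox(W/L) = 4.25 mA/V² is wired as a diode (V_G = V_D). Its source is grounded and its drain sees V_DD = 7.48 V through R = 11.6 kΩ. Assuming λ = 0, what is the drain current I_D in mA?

With gate tied to drain, V_GS = V_DS ≥ V_GS − V_th, so the device is in saturation.
KCL at the drain: ½ k_n (V_GS − V_th)² = (V_DD − V_GS)/R.
Let x = V_GS − 1.22. Then 24.6 x² + x − 6.26 = 0, giving x = 0.484 V (positive root), so V_GS = 1.7 V.
I_D = (V_DD − V_GS)/R = (7.48 − 1.7) / 11.6 = 0.498 mA.

I_D = 0.498 mA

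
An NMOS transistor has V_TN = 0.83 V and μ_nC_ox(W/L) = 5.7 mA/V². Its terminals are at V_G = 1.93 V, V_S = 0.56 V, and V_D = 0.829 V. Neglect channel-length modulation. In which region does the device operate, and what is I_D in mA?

Triode; I_D = 0.622 mA

V_GS = V_G − V_S = 1.93 − 0.56 = 1.37 V; V_DS = V_D − V_S = 0.829 − 0.56 = 0.269 V.
V_ov = V_GS − V_TN = 1.37 − 0.83 = 0.54 V.
Since V_DS = 0.269 V < V_ov = 0.54 V, the device is in the triode region.
I_D = k_n [V_ov · V_DS − ½ V_DS²] = 5.7 × [0.54 × 0.269 − 0.5 × 0.269²] = 0.622 mA.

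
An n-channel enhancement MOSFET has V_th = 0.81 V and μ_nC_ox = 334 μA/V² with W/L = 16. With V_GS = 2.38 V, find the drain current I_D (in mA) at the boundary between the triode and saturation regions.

I_D = 6.59 mA

At the boundary V_DS = V_ov = V_GS − V_th = 2.38 − 0.81 = 1.57 V.
k_n = μ_nC_ox · (W/L) = 5.344 mA/V².
I_D = ½ k_n V_ov² = 0.5 × 5.344 × 1.57² = 6.59 mA.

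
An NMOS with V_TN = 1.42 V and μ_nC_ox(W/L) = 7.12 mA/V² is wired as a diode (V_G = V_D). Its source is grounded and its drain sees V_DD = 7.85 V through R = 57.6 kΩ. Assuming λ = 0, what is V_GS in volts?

With gate tied to drain, V_GS = V_DS ≥ V_GS − V_TN, so the device is in saturation.
KCL at the drain: ½ k_n (V_GS − V_TN)² = (V_DD − V_GS)/R.
Let x = V_GS − 1.42. Then 205 x² + x − 6.43 = 0, giving x = 0.175 V (positive root), so V_GS = 1.59 V.
I_D = (V_DD − V_GS)/R = (7.85 − 1.59) / 57.6 = 0.109 mA.

V_GS = 1.59 V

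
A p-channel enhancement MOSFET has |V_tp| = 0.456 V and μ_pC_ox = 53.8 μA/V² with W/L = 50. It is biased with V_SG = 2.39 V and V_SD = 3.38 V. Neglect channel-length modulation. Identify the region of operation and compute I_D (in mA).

k_p = μ_pC_ox · (W/L) = 2.69 mA/V².
V_ov = V_SG − |V_tp| = 2.39 − 0.456 = 1.93 V.
Since V_SD = 3.38 V ≥ V_ov = 1.93 V, the device is in saturation.
I_D = ½ k_p V_ov² = 0.5 × 2.69 × 1.93² = 5.03 mA.

Saturation; I_D = 5.03 mA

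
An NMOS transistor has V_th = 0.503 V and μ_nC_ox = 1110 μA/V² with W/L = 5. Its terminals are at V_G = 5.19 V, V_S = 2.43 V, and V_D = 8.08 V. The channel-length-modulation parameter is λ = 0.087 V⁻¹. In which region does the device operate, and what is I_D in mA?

Saturation; I_D = 21.1 mA

V_GS = V_G − V_S = 5.19 − 2.43 = 2.76 V; V_DS = V_D − V_S = 8.08 − 2.43 = 5.65 V.
k_n = μ_nC_ox · (W/L) = 5.55 mA/V².
V_ov = V_GS − V_th = 2.76 − 0.503 = 2.26 V.
Since V_DS = 5.65 V ≥ V_ov = 2.26 V, the device is in saturation.
I_D = ½ k_n V_ov² (1 + λ V_DS) = 0.5 × 5.55 × 2.26² × (1 + 0.087 × 5.65) = 21.1 mA.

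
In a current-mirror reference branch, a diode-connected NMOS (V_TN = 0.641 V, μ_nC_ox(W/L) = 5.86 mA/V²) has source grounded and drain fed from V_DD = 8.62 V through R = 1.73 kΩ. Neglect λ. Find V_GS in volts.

With gate tied to drain, V_GS = V_DS ≥ V_GS − V_TN, so the device is in saturation.
KCL at the drain: ½ k_n (V_GS − V_TN)² = (V_DD − V_GS)/R.
Let x = V_GS − 0.641. Then 5.07 x² + x − 7.979 = 0, giving x = 1.16 V (positive root), so V_GS = 1.8 V.
I_D = (V_DD − V_GS)/R = (8.62 − 1.8) / 1.73 = 3.94 mA.

V_GS = 1.80 V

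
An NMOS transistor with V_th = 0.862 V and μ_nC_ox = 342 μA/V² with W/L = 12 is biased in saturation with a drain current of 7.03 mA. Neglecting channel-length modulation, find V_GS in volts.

k_n = μ_nC_ox · (W/L) = 4.104 mA/V².
In saturation I_D = ½ k_n (V_GS − V_th)², so V_GS − V_th = √(2 I_D / k_n) = √(2 × 7.03 / 4.104) = 1.85 V.
V_GS = 0.862 + 1.85 = 2.71 V.

V_GS = 2.71 V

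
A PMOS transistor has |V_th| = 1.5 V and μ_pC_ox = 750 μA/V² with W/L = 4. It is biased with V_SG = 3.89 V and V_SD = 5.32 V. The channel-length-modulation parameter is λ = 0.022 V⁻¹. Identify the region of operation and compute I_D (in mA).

Saturation; I_D = 9.57 mA

k_p = μ_pC_ox · (W/L) = 3 mA/V².
V_ov = V_SG − |V_th| = 3.89 − 1.5 = 2.39 V.
Since V_SD = 5.32 V ≥ V_ov = 2.39 V, the device is in saturation.
I_D = ½ k_p V_ov² (1 + λ V_SD) = 0.5 × 3 × 2.39² × (1 + 0.022 × 5.32) = 9.57 mA.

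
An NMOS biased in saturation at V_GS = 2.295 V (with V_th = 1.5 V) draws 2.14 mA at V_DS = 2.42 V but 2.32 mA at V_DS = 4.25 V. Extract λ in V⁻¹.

With V_GS fixed, I_D ∝ (1 + λ V_DS) in saturation, so I_D2/I_D1 = (1 + λ V_DS2)/(1 + λ V_DS1).
2.32/2.14 = 1.084 = (1 + 4.25 λ)/(1 + 2.42 λ).
Solving: λ (I_D1 V_DS2 − I_D2 V_DS1) = I_D2 − I_D1, so λ = (2.32 − 2.14) / (2.14 × 4.25 − 2.32 × 2.42) = 0.18 / 3.48 = 0.0517 V⁻¹.

λ = 0.0517 V⁻¹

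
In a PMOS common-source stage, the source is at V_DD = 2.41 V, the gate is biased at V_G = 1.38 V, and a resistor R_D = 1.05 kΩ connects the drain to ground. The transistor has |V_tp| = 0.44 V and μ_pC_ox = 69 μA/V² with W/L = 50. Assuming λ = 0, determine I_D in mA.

I_D = 0.600 mA

V_SG = V_DD − V_G = 2.41 − 1.38 = 1.03 V, so V_ov = 1.03 − 0.44 = 0.59 V.
k_p = μ_pC_ox · (W/L) = 3.45 mA/V².
Assume saturation: I_D = ½ k_p V_ov² = 0.5 × 3.45 × 0.59² = 0.6 mA, giving V_SD = V_DD − I_D R_D = 2.41 − 0.6 × 1.05 = 1.78 V.
V_SD = 1.78 V ≥ V_ov = 0.59 V, confirming saturation.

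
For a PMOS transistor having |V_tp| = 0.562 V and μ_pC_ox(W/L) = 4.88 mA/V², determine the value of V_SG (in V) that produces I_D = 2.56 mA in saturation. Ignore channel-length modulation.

V_SG = 1.59 V

In saturation I_D = ½ k_p (V_SG − |V_tp|)², so V_SG − |V_tp| = √(2 I_D / k_p) = √(2 × 2.56 / 4.88) = 1.02 V.
V_SG = 0.562 + 1.02 = 1.59 V.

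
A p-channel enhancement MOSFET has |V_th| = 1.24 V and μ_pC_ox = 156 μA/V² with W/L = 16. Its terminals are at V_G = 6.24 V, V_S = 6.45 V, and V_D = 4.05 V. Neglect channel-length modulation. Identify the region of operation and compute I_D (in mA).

Cutoff; I_D = 0 mA

V_SG = V_S − V_G = 6.45 − 6.24 = 0.21 V; V_SD = V_S − V_D = 6.45 − 4.05 = 2.4 V.
V_SG = 0.21 V < |V_th| = 1.24 V, so the transistor is in cutoff.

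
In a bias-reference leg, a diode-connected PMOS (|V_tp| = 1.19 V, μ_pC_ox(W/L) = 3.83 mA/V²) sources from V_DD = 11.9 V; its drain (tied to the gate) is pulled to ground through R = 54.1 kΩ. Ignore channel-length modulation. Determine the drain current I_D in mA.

I_D = 0.192 mA

With gate tied to drain, V_SG = V_SD ≥ V_SG − |V_tp|, so the device is in saturation.
KCL at the drain: ½ k_p (V_SG − |V_tp|)² = (V_DD − V_SG)/R.
Let x = V_SG − 1.19. Then 104 x² + x − 10.71 = 0, giving x = 0.317 V (positive root), so V_SG = 1.51 V.
I_D = (V_DD − V_SG)/R = (11.9 − 1.51) / 54.1 = 0.192 mA.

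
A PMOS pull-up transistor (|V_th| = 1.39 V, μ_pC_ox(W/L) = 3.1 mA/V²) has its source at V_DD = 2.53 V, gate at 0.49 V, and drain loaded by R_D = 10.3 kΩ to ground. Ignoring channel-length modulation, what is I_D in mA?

V_SG = V_DD − V_G = 2.53 − 0.49 = 2.04 V, so V_ov = 2.04 − 1.39 = 0.65 V.
Assume saturation: I_D = ½ k_p V_ov² = 0.5 × 3.1 × 0.65² = 0.655 mA, giving V_SD = V_DD − I_D R_D = 2.53 − 0.655 × 10.3 = -4.22 V.
But -4.22 V < V_ov = 0.65 V, so the device is actually in triode.
In triode I_D = k_p[V_ov V_SD − ½ V_SD²] and I_D = (V_DD − V_SD)/R_D. Equating: 16 V_SD² − 21.75 V_SD + 2.53 = 0, giving V_SD = 0.128 V (the root below V_ov).
I_D = (2.53 − 0.128) / 10.3 = 0.233 mA.

I_D = 0.233 mA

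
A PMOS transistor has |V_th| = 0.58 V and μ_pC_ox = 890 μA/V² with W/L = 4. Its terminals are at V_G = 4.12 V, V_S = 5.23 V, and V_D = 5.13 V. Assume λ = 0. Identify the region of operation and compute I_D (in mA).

V_SG = V_S − V_G = 5.23 − 4.12 = 1.11 V; V_SD = V_S − V_D = 5.23 − 5.13 = 0.1 V.
k_p = μ_pC_ox · (W/L) = 3.56 mA/V².
V_ov = V_SG − |V_th| = 1.11 − 0.58 = 0.53 V.
Since V_SD = 0.1 V < V_ov = 0.53 V, the device is in the triode region.
I_D = k_p [V_ov · V_SD − ½ V_SD²] = 3.56 × [0.53 × 0.1 − 0.5 × 0.1²] = 0.171 mA.

Triode; I_D = 0.171 mA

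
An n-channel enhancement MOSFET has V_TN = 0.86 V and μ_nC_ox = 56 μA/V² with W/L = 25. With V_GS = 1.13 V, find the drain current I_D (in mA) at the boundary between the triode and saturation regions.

At the boundary V_DS = V_ov = V_GS − V_TN = 1.13 − 0.86 = 0.27 V.
k_n = μ_nC_ox · (W/L) = 1.4 mA/V².
I_D = ½ k_n V_ov² = 0.5 × 1.4 × 0.27² = 0.051 mA.

I_D = 0.0510 mA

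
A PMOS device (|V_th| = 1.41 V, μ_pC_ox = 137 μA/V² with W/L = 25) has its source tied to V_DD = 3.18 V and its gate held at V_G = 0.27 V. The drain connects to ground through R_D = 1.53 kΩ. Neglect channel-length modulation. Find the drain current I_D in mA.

I_D = 1.81 mA

V_SG = V_DD − V_G = 3.18 − 0.27 = 2.91 V, so V_ov = 2.91 − 1.41 = 1.5 V.
k_p = μ_pC_ox · (W/L) = 3.425 mA/V².
Assume saturation: I_D = ½ k_p V_ov² = 0.5 × 3.425 × 1.5² = 3.85 mA, giving V_SD = V_DD − I_D R_D = 3.18 − 3.85 × 1.53 = -2.72 V.
But -2.72 V < V_ov = 1.5 V, so the device is actually in triode.
In triode I_D = k_p[V_ov V_SD − ½ V_SD²] and I_D = (V_DD − V_SD)/R_D. Equating: 2.62 V_SD² − 8.86 V_SD + 3.18 = 0, giving V_SD = 0.408 V (the root below V_ov).
I_D = (3.18 − 0.408) / 1.53 = 1.81 mA.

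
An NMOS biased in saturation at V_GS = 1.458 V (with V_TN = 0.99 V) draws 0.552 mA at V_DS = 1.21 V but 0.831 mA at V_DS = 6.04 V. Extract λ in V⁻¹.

With V_GS fixed, I_D ∝ (1 + λ V_DS) in saturation, so I_D2/I_D1 = (1 + λ V_DS2)/(1 + λ V_DS1).
0.831/0.552 = 1.505 = (1 + 6.04 λ)/(1 + 1.21 λ).
Solving: λ (I_D1 V_DS2 − I_D2 V_DS1) = I_D2 − I_D1, so λ = (0.831 − 0.552) / (0.552 × 6.04 − 0.831 × 1.21) = 0.279 / 2.33 = 0.12 V⁻¹.

λ = 0.120 V⁻¹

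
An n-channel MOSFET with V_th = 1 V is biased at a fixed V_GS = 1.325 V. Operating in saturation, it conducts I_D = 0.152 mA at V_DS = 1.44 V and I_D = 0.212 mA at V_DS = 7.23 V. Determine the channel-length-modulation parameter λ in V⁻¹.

λ = 0.0756 V⁻¹

With V_GS fixed, I_D ∝ (1 + λ V_DS) in saturation, so I_D2/I_D1 = (1 + λ V_DS2)/(1 + λ V_DS1).
0.212/0.152 = 1.395 = (1 + 7.23 λ)/(1 + 1.44 λ).
Solving: λ (I_D1 V_DS2 − I_D2 V_DS1) = I_D2 − I_D1, so λ = (0.212 − 0.152) / (0.152 × 7.23 − 0.212 × 1.44) = 0.06 / 0.794 = 0.0756 V⁻¹.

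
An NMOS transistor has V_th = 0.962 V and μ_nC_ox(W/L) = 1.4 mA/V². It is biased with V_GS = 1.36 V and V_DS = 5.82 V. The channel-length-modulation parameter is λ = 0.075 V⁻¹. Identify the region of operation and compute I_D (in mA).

V_ov = V_GS − V_th = 1.36 − 0.962 = 0.398 V.
Since V_DS = 5.82 V ≥ V_ov = 0.398 V, the device is in saturation.
I_D = ½ k_n V_ov² (1 + λ V_DS) = 0.5 × 1.4 × 0.398² × (1 + 0.075 × 5.82) = 0.159 mA.

Saturation; I_D = 0.159 mA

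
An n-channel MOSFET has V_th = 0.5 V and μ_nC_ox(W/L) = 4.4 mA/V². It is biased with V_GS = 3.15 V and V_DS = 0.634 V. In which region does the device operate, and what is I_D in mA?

Triode; I_D = 6.51 mA

V_ov = V_GS − V_th = 3.15 − 0.5 = 2.65 V.
Since V_DS = 0.634 V < V_ov = 2.65 V, the device is in the triode region.
I_D = k_n [V_ov · V_DS − ½ V_DS²] = 4.4 × [2.65 × 0.634 − 0.5 × 0.634²] = 6.51 mA.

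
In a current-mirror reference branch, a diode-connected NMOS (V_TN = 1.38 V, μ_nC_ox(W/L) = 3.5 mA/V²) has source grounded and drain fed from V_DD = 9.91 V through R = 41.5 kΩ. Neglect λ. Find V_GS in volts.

V_GS = 1.72 V

With gate tied to drain, V_GS = V_DS ≥ V_GS − V_TN, so the device is in saturation.
KCL at the drain: ½ k_n (V_GS − V_TN)² = (V_DD − V_GS)/R.
Let x = V_GS − 1.38. Then 72.6 x² + x − 8.53 = 0, giving x = 0.336 V (positive root), so V_GS = 1.72 V.
I_D = (V_DD − V_GS)/R = (9.91 − 1.72) / 41.5 = 0.197 mA.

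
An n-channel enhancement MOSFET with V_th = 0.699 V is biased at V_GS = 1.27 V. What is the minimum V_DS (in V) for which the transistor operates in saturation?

V_DS,sat = 0.571 V

The boundary between triode and saturation is V_DS = V_GS − V_th = V_ov.
V_ov = 1.27 − 0.699 = 0.571 V.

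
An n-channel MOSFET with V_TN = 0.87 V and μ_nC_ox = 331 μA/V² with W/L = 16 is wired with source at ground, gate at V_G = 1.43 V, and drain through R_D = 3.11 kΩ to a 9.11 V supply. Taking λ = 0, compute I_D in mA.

I_D = 0.830 mA

V_GS = V_G = 1.43 V, so V_ov = 1.43 − 0.87 = 0.56 V.
k_n = μ_nC_ox · (W/L) = 5.296 mA/V².
Assume saturation: I_D = ½ k_n V_ov² = 0.5 × 5.296 × 0.56² = 0.83 mA, giving V_DS = V_DD − I_D R_D = 9.11 − 0.83 × 3.11 = 6.53 V.
V_DS = 6.53 V ≥ V_ov = 0.56 V, confirming saturation.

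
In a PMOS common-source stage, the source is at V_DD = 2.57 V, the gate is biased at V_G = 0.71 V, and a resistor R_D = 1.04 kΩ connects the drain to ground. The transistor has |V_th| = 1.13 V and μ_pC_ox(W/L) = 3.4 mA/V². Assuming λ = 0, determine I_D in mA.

I_D = 0.906 mA

V_SG = V_DD − V_G = 2.57 − 0.71 = 1.86 V, so V_ov = 1.86 − 1.13 = 0.73 V.
Assume saturation: I_D = ½ k_p V_ov² = 0.5 × 3.4 × 0.73² = 0.906 mA, giving V_SD = V_DD − I_D R_D = 2.57 − 0.906 × 1.04 = 1.63 V.
V_SD = 1.63 V ≥ V_ov = 0.73 V, confirming saturation.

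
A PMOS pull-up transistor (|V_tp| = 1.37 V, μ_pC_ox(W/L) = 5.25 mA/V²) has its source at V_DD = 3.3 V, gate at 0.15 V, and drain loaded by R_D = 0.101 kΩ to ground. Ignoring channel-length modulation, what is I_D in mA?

V_SG = V_DD − V_G = 3.3 − 0.15 = 3.15 V, so V_ov = 3.15 − 1.37 = 1.78 V.
Assume saturation: I_D = ½ k_p V_ov² = 0.5 × 5.25 × 1.78² = 8.32 mA, giving V_SD = V_DD − I_D R_D = 3.3 − 8.32 × 0.101 = 2.46 V.
V_SD = 2.46 V ≥ V_ov = 1.78 V, confirming saturation.

I_D = 8.32 mA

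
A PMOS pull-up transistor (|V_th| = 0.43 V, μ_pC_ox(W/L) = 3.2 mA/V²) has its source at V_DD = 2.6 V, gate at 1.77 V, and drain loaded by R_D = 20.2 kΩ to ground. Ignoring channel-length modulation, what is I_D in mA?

V_SG = V_DD − V_G = 2.6 − 1.77 = 0.83 V, so V_ov = 0.83 − 0.43 = 0.4 V.
Assume saturation: I_D = ½ k_p V_ov² = 0.5 × 3.2 × 0.4² = 0.256 mA, giving V_SD = V_DD − I_D R_D = 2.6 − 0.256 × 20.2 = -2.57 V.
But -2.57 V < V_ov = 0.4 V, so the device is actually in triode.
In triode I_D = k_p[V_ov V_SD − ½ V_SD²] and I_D = (V_DD − V_SD)/R_D. Equating: 32.3 V_SD² − 26.86 V_SD + 2.6 = 0, giving V_SD = 0.112 V (the root below V_ov).
I_D = (2.6 − 0.112) / 20.2 = 0.123 mA.

I_D = 0.123 mA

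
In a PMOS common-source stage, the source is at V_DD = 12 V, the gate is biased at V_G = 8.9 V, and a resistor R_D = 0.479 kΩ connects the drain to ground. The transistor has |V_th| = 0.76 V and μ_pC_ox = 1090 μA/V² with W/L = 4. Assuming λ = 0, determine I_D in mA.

V_SG = V_DD − V_G = 12 − 8.9 = 3.1 V, so V_ov = 3.1 − 0.76 = 2.34 V.
k_p = μ_pC_ox · (W/L) = 4.36 mA/V².
Assume saturation: I_D = ½ k_p V_ov² = 0.5 × 4.36 × 2.34² = 11.9 mA, giving V_SD = V_DD − I_D R_D = 12 − 11.9 × 0.479 = 6.28 V.
V_SD = 6.28 V ≥ V_ov = 2.34 V, confirming saturation.

I_D = 11.9 mA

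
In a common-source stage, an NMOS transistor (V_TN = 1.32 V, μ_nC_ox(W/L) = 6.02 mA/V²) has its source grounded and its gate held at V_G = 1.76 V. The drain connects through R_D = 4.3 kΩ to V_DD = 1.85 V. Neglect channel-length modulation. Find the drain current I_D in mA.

I_D = 0.387 mA

V_GS = V_G = 1.76 V, so V_ov = 1.76 − 1.32 = 0.44 V.
Assume saturation: I_D = ½ k_n V_ov² = 0.5 × 6.02 × 0.44² = 0.583 mA, giving V_DS = V_DD − I_D R_D = 1.85 − 0.583 × 4.3 = -0.656 V.
But -0.656 V < V_ov = 0.44 V, so the device is actually in triode.
In triode I_D = k_n[V_ov V_DS − ½ V_DS²] and I_D = (V_DD − V_DS)/R_D. Equating: 12.9 V_DS² − 12.39 V_DS + 1.85 = 0, giving V_DS = 0.185 V (the root below V_ov).
I_D = (1.85 − 0.185) / 4.3 = 0.387 mA.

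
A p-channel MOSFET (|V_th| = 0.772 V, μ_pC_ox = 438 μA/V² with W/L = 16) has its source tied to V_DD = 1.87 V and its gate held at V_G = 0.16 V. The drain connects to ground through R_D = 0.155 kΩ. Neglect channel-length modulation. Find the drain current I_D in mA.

I_D = 3.08 mA

V_SG = V_DD − V_G = 1.87 − 0.16 = 1.71 V, so V_ov = 1.71 − 0.772 = 0.938 V.
k_p = μ_pC_ox · (W/L) = 7.008 mA/V².
Assume saturation: I_D = ½ k_p V_ov² = 0.5 × 7.008 × 0.938² = 3.08 mA, giving V_SD = V_DD − I_D R_D = 1.87 − 3.08 × 0.155 = 1.39 V.
V_SD = 1.39 V ≥ V_ov = 0.938 V, confirming saturation.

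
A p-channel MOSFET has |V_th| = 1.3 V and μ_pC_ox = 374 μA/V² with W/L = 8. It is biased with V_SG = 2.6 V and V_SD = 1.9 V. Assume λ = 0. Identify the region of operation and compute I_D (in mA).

k_p = μ_pC_ox · (W/L) = 2.992 mA/V².
V_ov = V_SG − |V_th| = 2.6 − 1.3 = 1.3 V.
Since V_SD = 1.9 V ≥ V_ov = 1.3 V, the device is in saturation.
I_D = ½ k_p V_ov² = 0.5 × 2.992 × 1.3² = 2.53 mA.

Saturation; I_D = 2.53 mA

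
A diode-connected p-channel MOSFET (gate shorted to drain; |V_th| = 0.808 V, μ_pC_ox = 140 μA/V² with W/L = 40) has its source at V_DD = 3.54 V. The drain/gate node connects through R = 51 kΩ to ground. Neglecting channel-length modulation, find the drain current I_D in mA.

I_D = 0.0509 mA

With gate tied to drain, V_SG = V_SD ≥ V_SG − |V_th|, so the device is in saturation.
k_p = μ_pC_ox · (W/L) = 5.6 mA/V².
KCL at the drain: ½ k_p (V_SG − |V_th|)² = (V_DD − V_SG)/R.
Let x = V_SG − 0.808. Then 143 x² + x − 2.732 = 0, giving x = 0.135 V (positive root), so V_SG = 0.943 V.
I_D = (V_DD − V_SG)/R = (3.54 − 0.943) / 51 = 0.0509 mA.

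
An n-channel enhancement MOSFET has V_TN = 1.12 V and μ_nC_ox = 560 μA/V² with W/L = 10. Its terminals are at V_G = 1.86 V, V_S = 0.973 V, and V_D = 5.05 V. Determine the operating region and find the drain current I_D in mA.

Cutoff; I_D = 0 mA

V_GS = V_G − V_S = 1.86 − 0.973 = 0.887 V; V_DS = V_D − V_S = 5.05 − 0.973 = 4.08 V.
V_GS = 0.887 V < V_TN = 1.12 V, so the transistor is in cutoff.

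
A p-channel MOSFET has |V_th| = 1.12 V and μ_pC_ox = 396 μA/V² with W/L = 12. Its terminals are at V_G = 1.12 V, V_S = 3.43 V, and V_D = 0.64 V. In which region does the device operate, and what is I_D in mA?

Saturation; I_D = 3.36 mA

V_SG = V_S − V_G = 3.43 − 1.12 = 2.31 V; V_SD = V_S − V_D = 3.43 − 0.64 = 2.79 V.
k_p = μ_pC_ox · (W/L) = 4.752 mA/V².
V_ov = V_SG − |V_th| = 2.31 − 1.12 = 1.19 V.
Since V_SD = 2.79 V ≥ V_ov = 1.19 V, the device is in saturation.
I_D = ½ k_p V_ov² = 0.5 × 4.752 × 1.19² = 3.36 mA.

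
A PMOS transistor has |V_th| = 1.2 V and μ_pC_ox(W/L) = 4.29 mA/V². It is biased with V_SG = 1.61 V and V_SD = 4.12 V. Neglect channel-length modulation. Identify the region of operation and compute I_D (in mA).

V_ov = V_SG − |V_th| = 1.61 − 1.2 = 0.41 V.
Since V_SD = 4.12 V ≥ V_ov = 0.41 V, the device is in saturation.
I_D = ½ k_p V_ov² = 0.5 × 4.29 × 0.41² = 0.361 mA.

Saturation; I_D = 0.361 mA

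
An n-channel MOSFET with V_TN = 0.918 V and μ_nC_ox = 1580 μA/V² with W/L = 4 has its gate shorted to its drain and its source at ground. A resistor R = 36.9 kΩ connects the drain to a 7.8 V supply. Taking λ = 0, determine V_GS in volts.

V_GS = 1.16 V

With gate tied to drain, V_GS = V_DS ≥ V_GS − V_TN, so the device is in saturation.
k_n = μ_nC_ox · (W/L) = 6.32 mA/V².
KCL at the drain: ½ k_n (V_GS − V_TN)² = (V_DD − V_GS)/R.
Let x = V_GS − 0.918. Then 117 x² + x − 6.882 = 0, giving x = 0.239 V (positive root), so V_GS = 1.16 V.
I_D = (V_DD − V_GS)/R = (7.8 − 1.16) / 36.9 = 0.18 mA.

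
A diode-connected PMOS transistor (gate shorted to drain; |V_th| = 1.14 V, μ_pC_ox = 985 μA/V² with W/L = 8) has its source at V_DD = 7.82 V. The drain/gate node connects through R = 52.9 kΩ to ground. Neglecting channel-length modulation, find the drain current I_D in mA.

I_D = 0.123 mA

With gate tied to drain, V_SG = V_SD ≥ V_SG − |V_th|, so the device is in saturation.
k_p = μ_pC_ox · (W/L) = 7.88 mA/V².
KCL at the drain: ½ k_p (V_SG − |V_th|)² = (V_DD − V_SG)/R.
Let x = V_SG − 1.14. Then 208 x² + x − 6.68 = 0, giving x = 0.177 V (positive root), so V_SG = 1.32 V.
I_D = (V_DD − V_SG)/R = (7.82 − 1.32) / 52.9 = 0.123 mA.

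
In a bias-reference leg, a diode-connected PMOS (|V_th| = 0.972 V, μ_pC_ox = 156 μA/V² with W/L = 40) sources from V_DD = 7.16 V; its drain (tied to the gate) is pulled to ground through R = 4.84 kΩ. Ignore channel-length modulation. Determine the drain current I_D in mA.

I_D = 1.15 mA

With gate tied to drain, V_SG = V_SD ≥ V_SG − |V_th|, so the device is in saturation.
k_p = μ_pC_ox · (W/L) = 6.24 mA/V².
KCL at the drain: ½ k_p (V_SG − |V_th|)² = (V_DD − V_SG)/R.
Let x = V_SG − 0.972. Then 15.1 x² + x − 6.188 = 0, giving x = 0.608 V (positive root), so V_SG = 1.58 V.
I_D = (V_DD − V_SG)/R = (7.16 − 1.58) / 4.84 = 1.15 mA.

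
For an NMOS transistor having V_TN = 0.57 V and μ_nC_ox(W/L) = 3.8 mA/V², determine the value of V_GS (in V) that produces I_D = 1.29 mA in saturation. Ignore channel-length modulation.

In saturation I_D = ½ k_n (V_GS − V_TN)², so V_GS − V_TN = √(2 I_D / k_n) = √(2 × 1.29 / 3.8) = 0.824 V.
V_GS = 0.57 + 0.824 = 1.39 V.

V_GS = 1.39 V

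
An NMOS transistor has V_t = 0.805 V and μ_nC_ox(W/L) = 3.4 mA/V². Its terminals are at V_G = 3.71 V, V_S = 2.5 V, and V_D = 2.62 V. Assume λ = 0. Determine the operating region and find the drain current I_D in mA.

V_GS = V_G − V_S = 3.71 − 2.5 = 1.21 V; V_DS = V_D − V_S = 2.62 − 2.5 = 0.12 V.
V_ov = V_GS − V_t = 1.21 − 0.805 = 0.405 V.
Since V_DS = 0.12 V < V_ov = 0.405 V, the device is in the triode region.
I_D = k_n [V_ov · V_DS − ½ V_DS²] = 3.4 × [0.405 × 0.12 − 0.5 × 0.12²] = 0.141 mA.

Triode; I_D = 0.141 mA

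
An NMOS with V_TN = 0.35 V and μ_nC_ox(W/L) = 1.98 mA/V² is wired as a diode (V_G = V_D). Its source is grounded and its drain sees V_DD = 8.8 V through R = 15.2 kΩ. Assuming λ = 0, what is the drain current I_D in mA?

With gate tied to drain, V_GS = V_DS ≥ V_GS − V_TN, so the device is in saturation.
KCL at the drain: ½ k_n (V_GS − V_TN)² = (V_DD − V_GS)/R.
Let x = V_GS − 0.35. Then 15 x² + x − 8.45 = 0, giving x = 0.717 V (positive root), so V_GS = 1.07 V.
I_D = (V_DD − V_GS)/R = (8.8 − 1.07) / 15.2 = 0.509 mA.

I_D = 0.509 mA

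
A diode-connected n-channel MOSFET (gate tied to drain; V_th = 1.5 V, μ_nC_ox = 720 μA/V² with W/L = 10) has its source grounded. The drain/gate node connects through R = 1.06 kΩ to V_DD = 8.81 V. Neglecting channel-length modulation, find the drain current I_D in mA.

I_D = 5.71 mA

With gate tied to drain, V_GS = V_DS ≥ V_GS − V_th, so the device is in saturation.
k_n = μ_nC_ox · (W/L) = 7.2 mA/V².
KCL at the drain: ½ k_n (V_GS − V_th)² = (V_DD − V_GS)/R.
Let x = V_GS − 1.5. Then 3.82 x² + x − 7.31 = 0, giving x = 1.26 V (positive root), so V_GS = 2.76 V.
I_D = (V_DD − V_GS)/R = (8.81 − 2.76) / 1.06 = 5.71 mA.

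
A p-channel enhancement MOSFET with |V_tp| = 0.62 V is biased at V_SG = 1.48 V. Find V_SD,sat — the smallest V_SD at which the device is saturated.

V_SD,sat = 0.860 V

The boundary between triode and saturation is V_SD = V_SG − |V_tp| = V_ov.
V_ov = 1.48 − 0.62 = 0.86 V.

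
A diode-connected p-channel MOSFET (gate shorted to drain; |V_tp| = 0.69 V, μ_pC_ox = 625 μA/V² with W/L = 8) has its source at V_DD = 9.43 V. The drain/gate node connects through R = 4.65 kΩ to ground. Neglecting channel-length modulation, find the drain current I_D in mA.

I_D = 1.70 mA

With gate tied to drain, V_SG = V_SD ≥ V_SG − |V_tp|, so the device is in saturation.
k_p = μ_pC_ox · (W/L) = 5 mA/V².
KCL at the drain: ½ k_p (V_SG − |V_tp|)² = (V_DD − V_SG)/R.
Let x = V_SG − 0.69. Then 11.6 x² + x − 8.74 = 0, giving x = 0.825 V (positive root), so V_SG = 1.52 V.
I_D = (V_DD − V_SG)/R = (9.43 − 1.52) / 4.65 = 1.7 mA.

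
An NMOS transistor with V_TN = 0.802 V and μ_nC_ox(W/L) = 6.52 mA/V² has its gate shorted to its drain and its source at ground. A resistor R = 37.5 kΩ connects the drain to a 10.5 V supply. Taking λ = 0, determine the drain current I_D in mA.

With gate tied to drain, V_GS = V_DS ≥ V_GS − V_TN, so the device is in saturation.
KCL at the drain: ½ k_n (V_GS − V_TN)² = (V_DD − V_GS)/R.
Let x = V_GS − 0.802. Then 122 x² + x − 9.698 = 0, giving x = 0.278 V (positive root), so V_GS = 1.08 V.
I_D = (V_DD − V_GS)/R = (10.5 − 1.08) / 37.5 = 0.251 mA.

I_D = 0.251 mA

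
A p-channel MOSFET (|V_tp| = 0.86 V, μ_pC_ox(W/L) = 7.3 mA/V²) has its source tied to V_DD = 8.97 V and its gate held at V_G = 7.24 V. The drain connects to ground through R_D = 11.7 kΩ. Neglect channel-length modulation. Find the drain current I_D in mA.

V_SG = V_DD − V_G = 8.97 − 7.24 = 1.73 V, so V_ov = 1.73 − 0.86 = 0.87 V.
Assume saturation: I_D = ½ k_p V_ov² = 0.5 × 7.3 × 0.87² = 2.76 mA, giving V_SD = V_DD − I_D R_D = 8.97 − 2.76 × 11.7 = -23.4 V.
But -23.4 V < V_ov = 0.87 V, so the device is actually in triode.
In triode I_D = k_p[V_ov V_SD − ½ V_SD²] and I_D = (V_DD − V_SD)/R_D. Equating: 42.7 V_SD² − 75.31 V_SD + 8.97 = 0, giving V_SD = 0.128 V (the root below V_ov).
I_D = (8.97 − 0.128) / 11.7 = 0.756 mA.

I_D = 0.756 mA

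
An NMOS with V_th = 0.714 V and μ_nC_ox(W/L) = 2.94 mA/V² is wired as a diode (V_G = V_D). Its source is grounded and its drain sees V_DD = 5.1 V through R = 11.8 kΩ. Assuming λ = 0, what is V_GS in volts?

With gate tied to drain, V_GS = V_DS ≥ V_GS − V_th, so the device is in saturation.
KCL at the drain: ½ k_n (V_GS − V_th)² = (V_DD − V_GS)/R.
Let x = V_GS − 0.714. Then 17.3 x² + x − 4.386 = 0, giving x = 0.475 V (positive root), so V_GS = 1.19 V.
I_D = (V_DD − V_GS)/R = (5.1 − 1.19) / 11.8 = 0.331 mA.

V_GS = 1.19 V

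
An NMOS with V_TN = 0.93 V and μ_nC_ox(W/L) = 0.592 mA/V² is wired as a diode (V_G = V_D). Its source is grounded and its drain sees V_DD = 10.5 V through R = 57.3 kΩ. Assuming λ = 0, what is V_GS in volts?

V_GS = 1.65 V

With gate tied to drain, V_GS = V_DS ≥ V_GS − V_TN, so the device is in saturation.
KCL at the drain: ½ k_n (V_GS − V_TN)² = (V_DD − V_GS)/R.
Let x = V_GS − 0.93. Then 17 x² + x − 9.57 = 0, giving x = 0.722 V (positive root), so V_GS = 1.65 V.
I_D = (V_DD − V_GS)/R = (10.5 − 1.65) / 57.3 = 0.154 mA.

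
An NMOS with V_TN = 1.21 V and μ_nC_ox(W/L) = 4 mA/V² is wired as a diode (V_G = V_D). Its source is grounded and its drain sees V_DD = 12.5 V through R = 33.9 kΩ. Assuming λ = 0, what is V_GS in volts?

V_GS = 1.61 V

With gate tied to drain, V_GS = V_DS ≥ V_GS − V_TN, so the device is in saturation.
KCL at the drain: ½ k_n (V_GS − V_TN)² = (V_DD − V_GS)/R.
Let x = V_GS − 1.21. Then 67.8 x² + x − 11.29 = 0, giving x = 0.401 V (positive root), so V_GS = 1.61 V.
I_D = (V_DD − V_GS)/R = (12.5 − 1.61) / 33.9 = 0.321 mA.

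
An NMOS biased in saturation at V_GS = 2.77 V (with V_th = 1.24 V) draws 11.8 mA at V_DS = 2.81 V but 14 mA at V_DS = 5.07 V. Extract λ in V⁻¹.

λ = 0.107 V⁻¹

With V_GS fixed, I_D ∝ (1 + λ V_DS) in saturation, so I_D2/I_D1 = (1 + λ V_DS2)/(1 + λ V_DS1).
14/11.8 = 1.186 = (1 + 5.07 λ)/(1 + 2.81 λ).
Solving: λ (I_D1 V_DS2 − I_D2 V_DS1) = I_D2 − I_D1, so λ = (14 − 11.8) / (11.8 × 5.07 − 14 × 2.81) = 2.2 / 20.5 = 0.107 V⁻¹.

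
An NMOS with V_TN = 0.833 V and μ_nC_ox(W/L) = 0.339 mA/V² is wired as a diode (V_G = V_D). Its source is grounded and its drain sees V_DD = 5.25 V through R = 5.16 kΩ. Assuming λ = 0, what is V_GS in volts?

With gate tied to drain, V_GS = V_DS ≥ V_GS − V_TN, so the device is in saturation.
KCL at the drain: ½ k_n (V_GS − V_TN)² = (V_DD − V_GS)/R.
Let x = V_GS − 0.833. Then 0.875 x² + x − 4.417 = 0, giving x = 1.75 V (positive root), so V_GS = 2.58 V.
I_D = (V_DD − V_GS)/R = (5.25 − 2.58) / 5.16 = 0.517 mA.

V_GS = 2.58 V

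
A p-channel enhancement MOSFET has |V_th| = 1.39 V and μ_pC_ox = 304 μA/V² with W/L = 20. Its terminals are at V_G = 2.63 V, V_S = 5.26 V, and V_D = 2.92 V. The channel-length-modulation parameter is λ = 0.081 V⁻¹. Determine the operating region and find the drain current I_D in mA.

V_SG = V_S − V_G = 5.26 − 2.63 = 2.63 V; V_SD = V_S − V_D = 5.26 − 2.92 = 2.34 V.
k_p = μ_pC_ox · (W/L) = 6.08 mA/V².
V_ov = V_SG − |V_th| = 2.63 − 1.39 = 1.24 V.
Since V_SD = 2.34 V ≥ V_ov = 1.24 V, the device is in saturation.
I_D = ½ k_p V_ov² (1 + λ V_SD) = 0.5 × 6.08 × 1.24² × (1 + 0.081 × 2.34) = 5.56 mA.

Saturation; I_D = 5.56 mA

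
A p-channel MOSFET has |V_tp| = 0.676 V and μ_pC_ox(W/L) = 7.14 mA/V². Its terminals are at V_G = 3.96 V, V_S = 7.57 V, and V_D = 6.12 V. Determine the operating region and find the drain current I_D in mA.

V_SG = V_S − V_G = 7.57 − 3.96 = 3.61 V; V_SD = V_S − V_D = 7.57 − 6.12 = 1.45 V.
V_ov = V_SG − |V_tp| = 3.61 − 0.676 = 2.93 V.
Since V_SD = 1.45 V < V_ov = 2.93 V, the device is in the triode region.
I_D = k_p [V_ov · V_SD − ½ V_SD²] = 7.14 × [2.93 × 1.45 − 0.5 × 1.45²] = 22.9 mA.

Triode; I_D = 22.9 mA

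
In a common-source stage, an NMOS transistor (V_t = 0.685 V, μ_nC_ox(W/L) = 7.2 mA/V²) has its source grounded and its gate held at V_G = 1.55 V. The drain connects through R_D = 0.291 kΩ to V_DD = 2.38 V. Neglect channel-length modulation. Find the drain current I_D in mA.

I_D = 2.69 mA

V_GS = V_G = 1.55 V, so V_ov = 1.55 − 0.685 = 0.865 V.
Assume saturation: I_D = ½ k_n V_ov² = 0.5 × 7.2 × 0.865² = 2.69 mA, giving V_DS = V_DD − I_D R_D = 2.38 − 2.69 × 0.291 = 1.6 V.
V_DS = 1.6 V ≥ V_ov = 0.865 V, confirming saturation.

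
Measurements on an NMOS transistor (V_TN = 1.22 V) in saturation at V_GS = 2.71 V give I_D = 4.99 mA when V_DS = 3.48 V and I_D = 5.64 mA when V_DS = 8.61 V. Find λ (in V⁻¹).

With V_GS fixed, I_D ∝ (1 + λ V_DS) in saturation, so I_D2/I_D1 = (1 + λ V_DS2)/(1 + λ V_DS1).
5.64/4.99 = 1.13 = (1 + 8.61 λ)/(1 + 3.48 λ).
Solving: λ (I_D1 V_DS2 − I_D2 V_DS1) = I_D2 − I_D1, so λ = (5.64 − 4.99) / (4.99 × 8.61 − 5.64 × 3.48) = 0.65 / 23.3 = 0.0279 V⁻¹.

λ = 0.0279 V⁻¹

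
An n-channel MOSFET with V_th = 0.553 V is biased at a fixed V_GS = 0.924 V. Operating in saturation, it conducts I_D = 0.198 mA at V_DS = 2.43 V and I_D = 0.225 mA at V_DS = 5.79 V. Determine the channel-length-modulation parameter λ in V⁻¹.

With V_GS fixed, I_D ∝ (1 + λ V_DS) in saturation, so I_D2/I_D1 = (1 + λ V_DS2)/(1 + λ V_DS1).
0.225/0.198 = 1.136 = (1 + 5.79 λ)/(1 + 2.43 λ).
Solving: λ (I_D1 V_DS2 − I_D2 V_DS1) = I_D2 − I_D1, so λ = (0.225 − 0.198) / (0.198 × 5.79 − 0.225 × 2.43) = 0.027 / 0.6 = 0.045 V⁻¹.

λ = 0.0450 V⁻¹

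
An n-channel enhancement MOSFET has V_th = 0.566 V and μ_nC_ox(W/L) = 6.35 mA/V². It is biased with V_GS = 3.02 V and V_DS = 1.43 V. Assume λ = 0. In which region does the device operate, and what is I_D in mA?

Triode; I_D = 15.8 mA

V_ov = V_GS − V_th = 3.02 − 0.566 = 2.45 V.
Since V_DS = 1.43 V < V_ov = 2.45 V, the device is in the triode region.
I_D = k_n [V_ov · V_DS − ½ V_DS²] = 6.35 × [2.45 × 1.43 − 0.5 × 1.43²] = 15.8 mA.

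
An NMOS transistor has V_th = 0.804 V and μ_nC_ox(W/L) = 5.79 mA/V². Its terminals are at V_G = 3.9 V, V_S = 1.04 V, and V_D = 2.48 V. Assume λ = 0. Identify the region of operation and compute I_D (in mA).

Triode; I_D = 11.1 mA

V_GS = V_G − V_S = 3.9 − 1.04 = 2.86 V; V_DS = V_D − V_S = 2.48 − 1.04 = 1.44 V.
V_ov = V_GS − V_th = 2.86 − 0.804 = 2.06 V.
Since V_DS = 1.44 V < V_ov = 2.06 V, the device is in the triode region.
I_D = k_n [V_ov · V_DS − ½ V_DS²] = 5.79 × [2.06 × 1.44 − 0.5 × 1.44²] = 11.1 mA.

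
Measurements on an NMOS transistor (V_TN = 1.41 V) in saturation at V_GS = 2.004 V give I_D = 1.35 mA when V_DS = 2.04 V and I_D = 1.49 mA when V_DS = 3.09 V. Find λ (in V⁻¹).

With V_GS fixed, I_D ∝ (1 + λ V_DS) in saturation, so I_D2/I_D1 = (1 + λ V_DS2)/(1 + λ V_DS1).
1.49/1.35 = 1.104 = (1 + 3.09 λ)/(1 + 2.04 λ).
Solving: λ (I_D1 V_DS2 − I_D2 V_DS1) = I_D2 − I_D1, so λ = (1.49 − 1.35) / (1.35 × 3.09 − 1.49 × 2.04) = 0.14 / 1.13 = 0.124 V⁻¹.

λ = 0.124 V⁻¹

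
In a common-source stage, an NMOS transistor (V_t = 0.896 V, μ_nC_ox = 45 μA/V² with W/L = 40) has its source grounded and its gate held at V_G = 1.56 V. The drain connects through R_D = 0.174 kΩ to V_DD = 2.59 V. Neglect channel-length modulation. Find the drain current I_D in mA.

V_GS = V_G = 1.56 V, so V_ov = 1.56 − 0.896 = 0.664 V.
k_n = μ_nC_ox · (W/L) = 1.8 mA/V².
Assume saturation: I_D = ½ k_n V_ov² = 0.5 × 1.8 × 0.664² = 0.397 mA, giving V_DS = V_DD − I_D R_D = 2.59 − 0.397 × 0.174 = 2.52 V.
V_DS = 2.52 V ≥ V_ov = 0.664 V, confirming saturation.

I_D = 0.397 mA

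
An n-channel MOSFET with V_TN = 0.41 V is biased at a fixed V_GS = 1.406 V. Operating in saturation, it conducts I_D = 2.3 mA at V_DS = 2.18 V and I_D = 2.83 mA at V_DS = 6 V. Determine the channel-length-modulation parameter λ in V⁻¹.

With V_GS fixed, I_D ∝ (1 + λ V_DS) in saturation, so I_D2/I_D1 = (1 + λ V_DS2)/(1 + λ V_DS1).
2.83/2.3 = 1.23 = (1 + 6 λ)/(1 + 2.18 λ).
Solving: λ (I_D1 V_DS2 − I_D2 V_DS1) = I_D2 − I_D1, so λ = (2.83 − 2.3) / (2.3 × 6 − 2.83 × 2.18) = 0.53 / 7.63 = 0.0695 V⁻¹.

λ = 0.0695 V⁻¹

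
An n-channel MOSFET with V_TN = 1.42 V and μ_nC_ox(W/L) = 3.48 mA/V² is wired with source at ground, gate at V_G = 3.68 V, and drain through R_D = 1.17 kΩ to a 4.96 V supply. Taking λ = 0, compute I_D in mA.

I_D = 3.77 mA

V_GS = V_G = 3.68 V, so V_ov = 3.68 − 1.42 = 2.26 V.
Assume saturation: I_D = ½ k_n V_ov² = 0.5 × 3.48 × 2.26² = 8.89 mA, giving V_DS = V_DD − I_D R_D = 4.96 − 8.89 × 1.17 = -5.44 V.
But -5.44 V < V_ov = 2.26 V, so the device is actually in triode.
In triode I_D = k_n[V_ov V_DS − ½ V_DS²] and I_D = (V_DD − V_DS)/R_D. Equating: 2.04 V_DS² − 10.2 V_DS + 4.96 = 0, giving V_DS = 0.546 V (the root below V_ov).
I_D = (4.96 − 0.546) / 1.17 = 3.77 mA.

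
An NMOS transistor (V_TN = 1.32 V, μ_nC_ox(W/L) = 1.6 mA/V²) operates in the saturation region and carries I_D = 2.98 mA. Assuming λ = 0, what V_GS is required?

In saturation I_D = ½ k_n (V_GS − V_TN)², so V_GS − V_TN = √(2 I_D / k_n) = √(2 × 2.98 / 1.6) = 1.93 V.
V_GS = 1.32 + 1.93 = 3.25 V.

V_GS = 3.25 V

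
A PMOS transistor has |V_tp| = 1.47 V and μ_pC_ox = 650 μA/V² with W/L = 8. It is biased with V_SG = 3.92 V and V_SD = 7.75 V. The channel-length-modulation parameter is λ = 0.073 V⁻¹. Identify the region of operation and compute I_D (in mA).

Saturation; I_D = 24.4 mA

k_p = μ_pC_ox · (W/L) = 5.2 mA/V².
V_ov = V_SG − |V_tp| = 3.92 − 1.47 = 2.45 V.
Since V_SD = 7.75 V ≥ V_ov = 2.45 V, the device is in saturation.
I_D = ½ k_p V_ov² (1 + λ V_SD) = 0.5 × 5.2 × 2.45² × (1 + 0.073 × 7.75) = 24.4 mA.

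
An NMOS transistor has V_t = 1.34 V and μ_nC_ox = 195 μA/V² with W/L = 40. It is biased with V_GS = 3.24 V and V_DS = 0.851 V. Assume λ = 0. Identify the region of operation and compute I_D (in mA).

k_n = μ_nC_ox · (W/L) = 7.8 mA/V².
V_ov = V_GS − V_t = 3.24 − 1.34 = 1.9 V.
Since V_DS = 0.851 V < V_ov = 1.9 V, the device is in the triode region.
I_D = k_n [V_ov · V_DS − ½ V_DS²] = 7.8 × [1.9 × 0.851 − 0.5 × 0.851²] = 9.79 mA.

Triode; I_D = 9.79 mA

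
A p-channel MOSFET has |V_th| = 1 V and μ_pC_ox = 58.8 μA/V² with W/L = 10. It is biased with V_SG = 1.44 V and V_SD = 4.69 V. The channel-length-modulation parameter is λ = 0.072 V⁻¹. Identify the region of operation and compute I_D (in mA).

k_p = μ_pC_ox · (W/L) = 0.588 mA/V².
V_ov = V_SG − |V_th| = 1.44 − 1 = 0.44 V.
Since V_SD = 4.69 V ≥ V_ov = 0.44 V, the device is in saturation.
I_D = ½ k_p V_ov² (1 + λ V_SD) = 0.5 × 0.588 × 0.44² × (1 + 0.072 × 4.69) = 0.0761 mA.

Saturation; I_D = 0.0761 mA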